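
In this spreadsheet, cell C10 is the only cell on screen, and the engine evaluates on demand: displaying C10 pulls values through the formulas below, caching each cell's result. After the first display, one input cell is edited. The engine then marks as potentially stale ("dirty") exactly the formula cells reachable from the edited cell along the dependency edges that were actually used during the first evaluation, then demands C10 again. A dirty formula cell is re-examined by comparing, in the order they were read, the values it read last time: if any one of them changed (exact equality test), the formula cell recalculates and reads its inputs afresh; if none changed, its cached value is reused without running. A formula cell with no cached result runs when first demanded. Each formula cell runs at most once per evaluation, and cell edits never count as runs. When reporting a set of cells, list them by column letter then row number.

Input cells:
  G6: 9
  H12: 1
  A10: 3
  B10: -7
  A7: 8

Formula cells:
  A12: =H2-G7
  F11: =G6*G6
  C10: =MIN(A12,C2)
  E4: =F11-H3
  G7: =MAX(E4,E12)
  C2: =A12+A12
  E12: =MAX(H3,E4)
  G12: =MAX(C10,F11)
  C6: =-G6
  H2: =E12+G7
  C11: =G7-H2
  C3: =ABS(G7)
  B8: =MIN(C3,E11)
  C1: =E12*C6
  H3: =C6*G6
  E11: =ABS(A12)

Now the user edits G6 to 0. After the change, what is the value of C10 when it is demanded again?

Initial pass — values computed on the first demand:
  C6 = -(9) = -9
  F11 = 9 * 9 = 81
  H3 = -9 * 9 = -81
  E4 = 81 - -81 = 162
  E12 = MAX(-81, 162) = 162
  G7 = MAX(162, 162) = 162
  H2 = 162 + 162 = 324
  A12 = 324 - 162 = 162
  C2 = 162 + 162 = 324
  C10 = MIN(162, 324) = 162

Second demand — change propagation:
  C6: re-runs because G6 9->0; new result 0.
  F11: re-runs because G6 9->0; G6 9->0; new result 0.
  H3: re-runs because C6 -9->0; G6 9->0; new result 0.
  E4: re-runs because F11 81->0; H3 -81->0; new result 0.
  E12: re-runs because H3 -81->0; E4 162->0; new result 0.
  G7: re-runs because E4 162->0; E12 162->0; new result 0.
  H2: re-runs because E12 162->0; G7 162->0; new result 0.
  A12: re-runs because H2 324->0; G7 162->0; new result 0.
  C2: re-runs because A12 162->0; A12 162->0; new result 0.
  C10: re-runs because A12 162->0; C2 324->0; new result 0.

C10 now evaluates to 0.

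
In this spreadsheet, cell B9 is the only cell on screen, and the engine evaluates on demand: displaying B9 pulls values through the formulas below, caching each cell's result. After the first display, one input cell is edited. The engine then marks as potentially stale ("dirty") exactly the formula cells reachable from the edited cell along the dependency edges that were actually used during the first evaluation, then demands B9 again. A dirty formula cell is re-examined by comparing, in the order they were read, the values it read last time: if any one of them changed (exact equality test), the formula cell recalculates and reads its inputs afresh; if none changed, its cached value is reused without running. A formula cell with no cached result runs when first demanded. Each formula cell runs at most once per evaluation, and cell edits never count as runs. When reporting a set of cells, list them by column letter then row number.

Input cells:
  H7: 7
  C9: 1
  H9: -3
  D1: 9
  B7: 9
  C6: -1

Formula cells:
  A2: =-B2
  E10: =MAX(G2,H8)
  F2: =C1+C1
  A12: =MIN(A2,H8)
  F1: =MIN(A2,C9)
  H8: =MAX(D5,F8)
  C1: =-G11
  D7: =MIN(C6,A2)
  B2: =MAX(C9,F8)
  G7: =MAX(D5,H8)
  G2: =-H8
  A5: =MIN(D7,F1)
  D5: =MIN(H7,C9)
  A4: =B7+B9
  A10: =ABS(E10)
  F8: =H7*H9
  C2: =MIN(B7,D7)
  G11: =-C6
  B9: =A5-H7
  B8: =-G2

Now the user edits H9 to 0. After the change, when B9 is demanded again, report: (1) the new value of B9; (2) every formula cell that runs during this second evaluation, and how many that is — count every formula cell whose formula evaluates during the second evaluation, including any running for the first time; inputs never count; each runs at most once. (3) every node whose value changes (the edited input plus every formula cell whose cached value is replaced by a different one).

B9 now evaluates to -8.
Run set: B2, F8 (2 run).
Changed values: F8, H9.
The important point: B2 recomputes to an identical value, and the output ends up unchanged.

Initial pass — values computed on the first demand:
  F8 = 7 * -3 = -21
  B2 = MAX(1, -21) = 1
  A2 = -(1) = -1
  D7 = MIN(-1, -1) = -1
  F1 = MIN(-1, 1) = -1
  A5 = MIN(-1, -1) = -1
  B9 = -1 - 7 = -8

Second demand — change propagation:
  F8: re-runs because H9 -3->0; new result 0.
  B2: re-runs because F8 -21->0; new result 1 (unchanged).
  A2: re-examined; everything it read last time is the same (B2 unchanged) — cache -1 kept, no run.
  D7: re-examined; everything it read last time is the same (C6 unchanged, A2 unchanged) — cache -1 kept, no run.
  F1: re-examined; everything it read last time is the same (A2 unchanged, C9 unchanged) — cache -1 kept, no run.
  A5: re-examined; everything it read last time is the same (D7 unchanged, F1 unchanged) — cache -1 kept, no run.
  B9: re-examined; everything it read last time is the same (A5 unchanged, H7 unchanged) — cache -8 kept, no run.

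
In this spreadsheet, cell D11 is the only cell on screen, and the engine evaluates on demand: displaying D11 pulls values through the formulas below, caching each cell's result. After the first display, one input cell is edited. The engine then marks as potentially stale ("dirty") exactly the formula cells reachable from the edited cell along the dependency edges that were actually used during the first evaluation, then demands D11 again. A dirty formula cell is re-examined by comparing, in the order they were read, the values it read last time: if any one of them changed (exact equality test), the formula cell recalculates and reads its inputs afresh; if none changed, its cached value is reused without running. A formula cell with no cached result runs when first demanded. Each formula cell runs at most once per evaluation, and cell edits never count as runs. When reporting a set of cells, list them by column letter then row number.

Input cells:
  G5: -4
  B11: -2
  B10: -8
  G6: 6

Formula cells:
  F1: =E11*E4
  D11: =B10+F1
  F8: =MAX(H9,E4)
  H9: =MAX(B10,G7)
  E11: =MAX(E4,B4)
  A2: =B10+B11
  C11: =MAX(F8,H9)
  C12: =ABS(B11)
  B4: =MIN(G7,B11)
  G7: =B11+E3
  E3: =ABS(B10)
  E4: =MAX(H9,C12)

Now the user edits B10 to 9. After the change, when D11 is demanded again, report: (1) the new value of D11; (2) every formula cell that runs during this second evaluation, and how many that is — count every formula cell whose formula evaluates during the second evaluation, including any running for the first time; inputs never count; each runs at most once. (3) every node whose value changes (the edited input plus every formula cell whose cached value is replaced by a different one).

Initial pass — values computed on the first demand:
  C12 = ABS(-2) = 2
  E3 = ABS(-8) = 8
  G7 = -2 + 8 = 6
  B4 = MIN(6, -2) = -2
  H9 = MAX(-8, 6) = 6
  E4 = MAX(6, 2) = 6
  E11 = MAX(6, -2) = 6
  F1 = 6 * 6 = 36
  D11 = -8 + 36 = 28

Second demand — change propagation:
  E3: re-runs because B10 -8->9; new result 9.
  G7: re-runs because E3 8->9; new result 7.
  B4: re-runs because G7 6->7; new result -2 (unchanged).
  H9: re-runs because B10 -8->9; G7 6->7; new result 9.
  E4: re-runs because H9 6->9; new result 9.
  E11: re-runs because E4 6->9; new result 9.
  F1: re-runs because E11 6->9; E4 6->9; new result 81.
  D11: re-runs because B10 -8->9; F1 36->81; new result 90.

D11 now evaluates to 90.
Run set: B4, D11, E3, E4, E11, F1, G7, H9 (8 run).
Changed values: B10, D11, E3, E4, E11, F1, G7, H9.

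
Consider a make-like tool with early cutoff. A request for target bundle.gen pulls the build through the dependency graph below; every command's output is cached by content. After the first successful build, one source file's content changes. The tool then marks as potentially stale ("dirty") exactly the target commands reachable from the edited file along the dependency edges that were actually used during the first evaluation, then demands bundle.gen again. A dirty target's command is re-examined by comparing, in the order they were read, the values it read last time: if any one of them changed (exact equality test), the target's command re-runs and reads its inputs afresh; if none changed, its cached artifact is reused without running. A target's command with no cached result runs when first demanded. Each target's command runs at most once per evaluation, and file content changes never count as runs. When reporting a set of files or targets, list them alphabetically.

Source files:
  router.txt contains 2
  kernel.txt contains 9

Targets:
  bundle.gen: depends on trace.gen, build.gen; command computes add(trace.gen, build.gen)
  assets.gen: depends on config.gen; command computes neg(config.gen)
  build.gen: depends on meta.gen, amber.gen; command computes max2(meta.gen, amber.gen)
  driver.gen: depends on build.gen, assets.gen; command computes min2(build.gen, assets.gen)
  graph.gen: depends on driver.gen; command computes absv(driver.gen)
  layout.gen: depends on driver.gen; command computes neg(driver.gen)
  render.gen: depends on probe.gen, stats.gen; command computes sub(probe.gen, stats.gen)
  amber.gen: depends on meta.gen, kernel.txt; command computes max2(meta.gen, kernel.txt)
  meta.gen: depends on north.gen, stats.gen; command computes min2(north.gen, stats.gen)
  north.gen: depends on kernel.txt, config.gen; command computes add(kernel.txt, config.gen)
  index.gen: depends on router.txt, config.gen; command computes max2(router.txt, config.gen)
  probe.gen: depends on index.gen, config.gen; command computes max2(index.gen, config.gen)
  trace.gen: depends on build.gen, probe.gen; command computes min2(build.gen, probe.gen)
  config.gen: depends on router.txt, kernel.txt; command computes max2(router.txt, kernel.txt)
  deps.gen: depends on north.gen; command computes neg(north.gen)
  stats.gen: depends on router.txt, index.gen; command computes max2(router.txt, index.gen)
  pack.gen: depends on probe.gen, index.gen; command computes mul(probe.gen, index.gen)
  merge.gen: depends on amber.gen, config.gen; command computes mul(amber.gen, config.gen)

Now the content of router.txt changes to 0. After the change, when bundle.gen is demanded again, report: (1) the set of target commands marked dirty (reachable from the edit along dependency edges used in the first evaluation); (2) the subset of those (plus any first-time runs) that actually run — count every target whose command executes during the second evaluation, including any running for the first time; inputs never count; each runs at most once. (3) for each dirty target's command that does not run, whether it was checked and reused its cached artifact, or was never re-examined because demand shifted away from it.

First demand of the output computes:
  config.gen = max2(2, 9) = 9
  index.gen = max2(2, 9) = 9
  north.gen = add(9, 9) = 18
  probe.gen = max2(9, 9) = 9
  stats.gen = max2(2, 9) = 9
  meta.gen = min2(18, 9) = 9
  amber.gen = max2(9, 9) = 9
  build.gen = max2(9, 9) = 9
  trace.gen = min2(9, 9) = 9
  bundle.gen = add(9, 9) = 18

After the edit, cleaning proceeds:
  config.gen: a read changed (router.txt 2->0) — executes, giving 9 — identical to its old value.
  index.gen: a read changed (router.txt 2->0) — executes, giving 9 — identical to its old value.
  north.gen: dirty, but its reads are unchanged (kernel.txt unchanged, config.gen unchanged); cached 18 stands.
  probe.gen: dirty, but its reads are unchanged (index.gen unchanged, config.gen unchanged); cached 9 stands.
  stats.gen: a read changed (router.txt 2->0) — executes, giving 9 — identical to its old value.
  meta.gen: dirty, but its reads are unchanged (north.gen unchanged, stats.gen unchanged); cached 9 stands.
  amber.gen: dirty, but its reads are unchanged (meta.gen unchanged, kernel.txt unchanged); cached 9 stands.
  build.gen: dirty, but its reads are unchanged (meta.gen unchanged, amber.gen unchanged); cached 9 stands.
  trace.gen: dirty, but its reads are unchanged (build.gen unchanged, probe.gen unchanged); cached 9 stands.
  bundle.gen: dirty, but its reads are unchanged (trace.gen unchanged, build.gen unchanged); cached 18 stands.

Note where the cutoff bites: probe.gen is checked, finds nothing changed, and keeps its cache.

The edit dirties: amber.gen, build.gen, bundle.gen, config.gen, index.gen, meta.gen, north.gen, probe.gen, stats.gen, trace.gen.
3 target commands run: config.gen, index.gen, stats.gen.
Cache hits after checking: amber.gen, build.gen, bundle.gen, meta.gen, north.gen, probe.gen, trace.gen.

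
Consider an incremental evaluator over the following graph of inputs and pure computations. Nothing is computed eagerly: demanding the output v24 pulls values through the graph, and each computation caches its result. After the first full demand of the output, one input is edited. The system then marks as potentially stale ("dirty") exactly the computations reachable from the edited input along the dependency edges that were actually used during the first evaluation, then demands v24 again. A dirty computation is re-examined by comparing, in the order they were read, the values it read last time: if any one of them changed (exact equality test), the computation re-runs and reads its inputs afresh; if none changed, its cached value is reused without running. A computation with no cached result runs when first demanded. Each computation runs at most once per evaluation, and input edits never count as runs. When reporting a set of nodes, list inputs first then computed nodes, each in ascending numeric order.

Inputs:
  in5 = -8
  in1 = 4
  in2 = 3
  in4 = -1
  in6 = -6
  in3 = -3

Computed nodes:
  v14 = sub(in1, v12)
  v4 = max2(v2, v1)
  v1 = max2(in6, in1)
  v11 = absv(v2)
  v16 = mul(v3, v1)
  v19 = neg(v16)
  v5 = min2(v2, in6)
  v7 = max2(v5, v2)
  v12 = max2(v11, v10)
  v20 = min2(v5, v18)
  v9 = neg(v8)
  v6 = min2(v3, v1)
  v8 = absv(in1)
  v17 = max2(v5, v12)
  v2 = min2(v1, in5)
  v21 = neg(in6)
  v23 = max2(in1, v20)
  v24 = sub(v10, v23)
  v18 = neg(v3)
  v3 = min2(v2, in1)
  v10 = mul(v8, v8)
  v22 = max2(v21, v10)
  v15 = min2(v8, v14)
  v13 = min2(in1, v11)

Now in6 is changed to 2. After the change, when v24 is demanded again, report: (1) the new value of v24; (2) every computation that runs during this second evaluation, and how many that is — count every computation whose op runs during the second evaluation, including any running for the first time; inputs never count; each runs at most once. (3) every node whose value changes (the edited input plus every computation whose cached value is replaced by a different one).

v24 now evaluates to 12.
Run set: v1, v5 (2 run).
Changed values: in6.
The important point: at v2 every value read last time is unchanged, so the dirty flag clears without a run.

Initial pass — values computed on the first demand:
  v1 = max2(-6, 4) = 4
  v2 = min2(4, -8) = -8
  v3 = min2(-8, 4) = -8
  v5 = min2(-8, -6) = -8
  v8 = absv(4) = 4
  v10 = mul(4, 4) = 16
  v18 = neg(-8) = 8
  v20 = min2(-8, 8) = -8
  v23 = max2(4, -8) = 4
  v24 = sub(16, 4) = 12

Second demand — change propagation:
  v1: re-runs because in6 -6->2; new result 4 (unchanged).
  v2: re-examined; everything it read last time is the same (v1 unchanged, in5 unchanged) — cache -8 kept, no run.
  v3: re-examined; everything it read last time is the same (v2 unchanged, in1 unchanged) — cache -8 kept, no run.
  v5: re-runs because in6 -6->2; new result -8 (unchanged).
  v18: re-examined; everything it read last time is the same (v3 unchanged) — cache 8 kept, no run.
  v20: re-examined; everything it read last time is the same (v5 unchanged, v18 unchanged) — cache -8 kept, no run.
  v23: re-examined; everything it read last time is the same (in1 unchanged, v20 unchanged) — cache 4 kept, no run.
  v24: re-examined; everything it read last time is the same (v10 unchanged, v23 unchanged) — cache 12 kept, no run.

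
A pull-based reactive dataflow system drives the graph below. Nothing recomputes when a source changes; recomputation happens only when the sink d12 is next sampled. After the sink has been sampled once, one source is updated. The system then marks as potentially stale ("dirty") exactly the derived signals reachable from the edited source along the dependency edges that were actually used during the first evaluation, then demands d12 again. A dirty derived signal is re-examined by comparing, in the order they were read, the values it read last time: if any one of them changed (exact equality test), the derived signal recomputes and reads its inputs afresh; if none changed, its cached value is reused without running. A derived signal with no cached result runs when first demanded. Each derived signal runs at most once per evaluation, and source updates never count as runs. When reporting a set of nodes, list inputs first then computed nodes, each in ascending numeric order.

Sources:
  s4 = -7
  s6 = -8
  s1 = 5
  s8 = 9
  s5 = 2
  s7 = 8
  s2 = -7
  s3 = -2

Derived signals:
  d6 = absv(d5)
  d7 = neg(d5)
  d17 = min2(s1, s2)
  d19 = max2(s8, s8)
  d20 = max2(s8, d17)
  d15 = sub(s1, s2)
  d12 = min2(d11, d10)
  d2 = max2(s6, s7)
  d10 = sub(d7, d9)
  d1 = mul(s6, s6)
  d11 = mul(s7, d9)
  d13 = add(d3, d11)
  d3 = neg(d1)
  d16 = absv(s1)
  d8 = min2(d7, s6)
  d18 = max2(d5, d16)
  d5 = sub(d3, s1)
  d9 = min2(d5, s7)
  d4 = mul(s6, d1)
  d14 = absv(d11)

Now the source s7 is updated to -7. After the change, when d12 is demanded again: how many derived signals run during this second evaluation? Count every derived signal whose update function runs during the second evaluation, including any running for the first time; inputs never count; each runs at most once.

Derived signals that run: d9, d11, d12 — 3 in total.
Key observation: the cutoff stops propagation at d10 — its inputs' values are unchanged, so it reuses its cache.

First evaluation (everything demanded from the output):
  d1 = mul(-8, -8) = 64
  d3 = neg(64) = -64
  d5 = sub(-64, 5) = -69
  d7 = neg(-69) = 69
  d9 = min2(-69, 8) = -69
  d10 = sub(69, -69) = 138
  d11 = mul(8, -69) = -552
  d12 = min2(-552, 138) = -552

Propagation after the edit:
  d9: runs — s7 8->-7; result -69 (same value as before).
  d10: checked — values it read are unchanged (d7 unchanged, d9 unchanged); reused cached 138 without running.
  d11: runs — s7 8->-7; result 483.
  d12: runs — d11 -552->483; result 138.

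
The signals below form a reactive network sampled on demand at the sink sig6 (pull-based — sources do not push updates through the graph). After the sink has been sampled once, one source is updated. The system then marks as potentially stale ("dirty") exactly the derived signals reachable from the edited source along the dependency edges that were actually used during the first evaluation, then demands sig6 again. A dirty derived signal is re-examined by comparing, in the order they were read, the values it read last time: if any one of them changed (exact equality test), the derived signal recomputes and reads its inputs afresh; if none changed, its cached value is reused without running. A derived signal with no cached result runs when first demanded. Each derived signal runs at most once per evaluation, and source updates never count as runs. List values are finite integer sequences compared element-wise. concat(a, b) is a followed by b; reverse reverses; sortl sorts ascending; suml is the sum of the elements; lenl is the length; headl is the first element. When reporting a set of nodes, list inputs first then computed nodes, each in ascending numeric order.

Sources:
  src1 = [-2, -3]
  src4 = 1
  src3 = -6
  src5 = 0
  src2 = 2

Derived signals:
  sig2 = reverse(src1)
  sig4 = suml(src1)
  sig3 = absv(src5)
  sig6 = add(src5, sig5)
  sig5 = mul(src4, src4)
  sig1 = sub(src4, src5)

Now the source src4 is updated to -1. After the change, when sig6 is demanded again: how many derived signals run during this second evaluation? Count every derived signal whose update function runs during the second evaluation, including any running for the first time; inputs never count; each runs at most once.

Initial pass — values computed on the first demand:
  sig5 = mul(1, 1) = 1
  sig6 = add(0, 1) = 1

Second demand — change propagation:
  sig5: re-runs because src4 1->-1; src4 1->-1; new result 1 (unchanged).
  sig6: re-examined; everything it read last time is the same (src5 unchanged, sig5 unchanged) — cache 1 kept, no run.

The important point: sig5 recomputes to an identical value, and the output ends up unchanged.

Run set: sig5 (1 run).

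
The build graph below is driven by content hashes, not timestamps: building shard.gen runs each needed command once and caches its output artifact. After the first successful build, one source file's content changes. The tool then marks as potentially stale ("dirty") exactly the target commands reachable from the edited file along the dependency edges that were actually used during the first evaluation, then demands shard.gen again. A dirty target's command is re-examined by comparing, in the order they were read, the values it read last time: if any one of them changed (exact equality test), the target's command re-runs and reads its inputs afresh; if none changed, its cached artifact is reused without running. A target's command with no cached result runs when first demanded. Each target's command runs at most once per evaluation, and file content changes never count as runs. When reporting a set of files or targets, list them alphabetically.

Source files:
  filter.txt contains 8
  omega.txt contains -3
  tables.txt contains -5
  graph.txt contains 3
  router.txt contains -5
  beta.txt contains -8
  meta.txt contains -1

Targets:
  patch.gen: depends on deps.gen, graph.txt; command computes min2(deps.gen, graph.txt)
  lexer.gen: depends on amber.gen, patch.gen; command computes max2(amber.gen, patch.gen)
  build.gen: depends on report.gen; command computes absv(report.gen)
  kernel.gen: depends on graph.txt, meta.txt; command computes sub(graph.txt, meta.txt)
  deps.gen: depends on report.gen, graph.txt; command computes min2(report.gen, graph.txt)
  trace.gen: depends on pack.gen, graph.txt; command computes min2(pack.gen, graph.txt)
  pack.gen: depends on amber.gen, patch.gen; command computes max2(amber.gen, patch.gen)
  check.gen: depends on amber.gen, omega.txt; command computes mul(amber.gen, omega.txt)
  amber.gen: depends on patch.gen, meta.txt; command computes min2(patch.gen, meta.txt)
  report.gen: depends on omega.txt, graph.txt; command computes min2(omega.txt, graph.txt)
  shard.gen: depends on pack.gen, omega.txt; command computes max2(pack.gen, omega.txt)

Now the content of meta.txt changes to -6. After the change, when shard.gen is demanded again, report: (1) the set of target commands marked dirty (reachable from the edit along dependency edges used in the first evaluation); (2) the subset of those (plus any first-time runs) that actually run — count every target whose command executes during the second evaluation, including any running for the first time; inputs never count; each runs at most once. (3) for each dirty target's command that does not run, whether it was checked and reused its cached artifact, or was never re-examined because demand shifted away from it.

Initial pass — values computed on the first demand:
  report.gen = min2(-3, 3) = -3
  deps.gen = min2(-3, 3) = -3
  patch.gen = min2(-3, 3) = -3
  amber.gen = min2(-3, -1) = -3
  pack.gen = max2(-3, -3) = -3
  shard.gen = max2(-3, -3) = -3

Second demand — change propagation:
  amber.gen: re-runs because meta.txt -1->-6; new result -6.
  pack.gen: re-runs because amber.gen -3->-6; new result -3 (unchanged).
  shard.gen: re-examined; everything it read last time is the same (pack.gen unchanged, omega.txt unchanged) — cache -3 kept, no run.

The important point: pack.gen recomputes to an identical value, and the output ends up unchanged.

Dirty set: amber.gen, pack.gen, shard.gen.
Run set: amber.gen, pack.gen (2 run).
Re-examined without running (cache reused): shard.gen.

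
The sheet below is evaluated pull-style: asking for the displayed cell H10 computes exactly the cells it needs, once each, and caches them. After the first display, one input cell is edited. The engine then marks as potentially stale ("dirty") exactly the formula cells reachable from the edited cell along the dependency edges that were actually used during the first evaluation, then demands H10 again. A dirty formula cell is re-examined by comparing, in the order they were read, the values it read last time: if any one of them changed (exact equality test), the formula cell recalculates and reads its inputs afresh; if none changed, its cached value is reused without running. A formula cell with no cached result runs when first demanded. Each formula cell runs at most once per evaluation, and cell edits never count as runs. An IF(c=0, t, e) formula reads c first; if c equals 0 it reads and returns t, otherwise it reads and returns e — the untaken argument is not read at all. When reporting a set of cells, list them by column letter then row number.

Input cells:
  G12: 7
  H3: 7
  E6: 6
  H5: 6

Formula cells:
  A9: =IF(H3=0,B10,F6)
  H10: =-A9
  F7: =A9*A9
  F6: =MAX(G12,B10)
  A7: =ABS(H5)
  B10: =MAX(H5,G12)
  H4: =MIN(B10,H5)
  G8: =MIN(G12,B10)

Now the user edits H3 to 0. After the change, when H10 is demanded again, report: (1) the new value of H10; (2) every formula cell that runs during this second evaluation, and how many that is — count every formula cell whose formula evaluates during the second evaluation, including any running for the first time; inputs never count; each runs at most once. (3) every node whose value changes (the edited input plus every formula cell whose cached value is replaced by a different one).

Demanding H10 again yields -7.
1 formula cells run: A9.
The nodes whose values change: H3.
Note the absorption at A9: it re-runs yet its value is the same, leaving the output's value untouched.

First demand of the output computes:
  B10 = MAX(6, 7) = 7
  F6 = MAX(7, 7) = 7
  A9 = IF(H3=0: H3=7 -> else branch F6) = 7
  H10 = -(7) = -7

After the edit, cleaning proceeds:
  A9: a read changed (H3 7->0) — executes, giving 7 — identical to its old value.
  H10: dirty, but its reads are unchanged (A9 unchanged); cached -7 stands.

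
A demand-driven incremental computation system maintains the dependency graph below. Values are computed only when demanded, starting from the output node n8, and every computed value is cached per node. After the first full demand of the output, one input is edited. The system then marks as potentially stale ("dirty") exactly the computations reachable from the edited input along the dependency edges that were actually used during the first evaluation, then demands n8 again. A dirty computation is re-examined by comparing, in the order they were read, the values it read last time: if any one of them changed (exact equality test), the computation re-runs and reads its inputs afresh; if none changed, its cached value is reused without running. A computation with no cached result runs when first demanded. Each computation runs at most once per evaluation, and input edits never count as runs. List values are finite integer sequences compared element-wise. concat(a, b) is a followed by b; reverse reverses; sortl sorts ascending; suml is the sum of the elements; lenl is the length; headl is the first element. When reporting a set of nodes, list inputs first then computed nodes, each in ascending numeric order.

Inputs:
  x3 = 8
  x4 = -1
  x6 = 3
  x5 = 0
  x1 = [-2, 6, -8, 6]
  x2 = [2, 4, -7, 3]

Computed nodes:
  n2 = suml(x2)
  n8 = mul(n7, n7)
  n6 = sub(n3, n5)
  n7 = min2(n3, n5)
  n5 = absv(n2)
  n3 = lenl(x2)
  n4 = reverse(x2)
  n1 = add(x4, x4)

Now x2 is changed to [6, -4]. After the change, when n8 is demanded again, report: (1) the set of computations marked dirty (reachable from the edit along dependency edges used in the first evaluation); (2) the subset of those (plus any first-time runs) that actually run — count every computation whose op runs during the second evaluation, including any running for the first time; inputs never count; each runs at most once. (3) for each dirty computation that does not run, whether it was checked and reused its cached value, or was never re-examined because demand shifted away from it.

Marked dirty: n2, n3, n5, n7, n8.
Computations that run: n2, n3, n7 — 3 in total.
Checked but reused from cache: n5, n8.
Key observation: the cutoff stops propagation at n5 — its inputs' values are unchanged, so it reuses its cache.

First evaluation (everything demanded from the output):
  n2 = suml([2, 4, -7, 3]) = 2
  n3 = lenl([2, 4, -7, 3]) = 4
  n5 = absv(2) = 2
  n7 = min2(4, 2) = 2
  n8 = mul(2, 2) = 4

Propagation after the edit:
  n2: runs — x2 [2, 4, -7, 3]->[6, -4]; result 2 (same value as before).
  n3: runs — x2 [2, 4, -7, 3]->[6, -4]; result 2.
  n5: checked — values it read are unchanged (n2 unchanged); reused cached 2 without running.
  n7: runs — n3 4->2; result 2 (same value as before).
  n8: checked — values it read are unchanged (n7 unchanged, n7 unchanged); reused cached 4 without running.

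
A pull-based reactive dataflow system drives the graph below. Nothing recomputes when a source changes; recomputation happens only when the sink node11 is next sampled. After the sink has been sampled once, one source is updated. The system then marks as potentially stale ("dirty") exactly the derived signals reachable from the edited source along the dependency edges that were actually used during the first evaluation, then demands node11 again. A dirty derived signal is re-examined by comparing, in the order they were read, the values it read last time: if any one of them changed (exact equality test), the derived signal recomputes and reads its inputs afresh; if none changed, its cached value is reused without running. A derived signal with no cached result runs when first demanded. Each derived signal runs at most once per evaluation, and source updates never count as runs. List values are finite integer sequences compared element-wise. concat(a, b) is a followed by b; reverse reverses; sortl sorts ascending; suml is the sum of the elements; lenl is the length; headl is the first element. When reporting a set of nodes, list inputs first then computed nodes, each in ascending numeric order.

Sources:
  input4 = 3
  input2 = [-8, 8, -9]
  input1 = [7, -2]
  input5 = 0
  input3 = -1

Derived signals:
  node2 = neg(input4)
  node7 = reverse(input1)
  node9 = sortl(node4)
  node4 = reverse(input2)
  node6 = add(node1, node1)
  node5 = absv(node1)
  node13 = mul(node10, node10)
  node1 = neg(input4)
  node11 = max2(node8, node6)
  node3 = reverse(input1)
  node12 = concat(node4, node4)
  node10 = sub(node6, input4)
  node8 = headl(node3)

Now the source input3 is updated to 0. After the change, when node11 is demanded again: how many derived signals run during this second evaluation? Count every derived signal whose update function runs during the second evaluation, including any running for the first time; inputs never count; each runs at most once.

Derived signals that run: none — 0 in total.
Key observation: input3 is never demanded by the output, so the edit triggers no recomputation at all.

First evaluation (everything demanded from the output):
  node1 = neg(3) = -3
  node3 = reverse([7, -2]) = [-2, 7]
  node6 = add(-3, -3) = -6
  node8 = headl([-2, 7]) = -2
  node11 = max2(-2, -6) = -2

Propagation after the edit:
  input3 feeds no computation that the output demands — nothing is marked dirty and nothing runs.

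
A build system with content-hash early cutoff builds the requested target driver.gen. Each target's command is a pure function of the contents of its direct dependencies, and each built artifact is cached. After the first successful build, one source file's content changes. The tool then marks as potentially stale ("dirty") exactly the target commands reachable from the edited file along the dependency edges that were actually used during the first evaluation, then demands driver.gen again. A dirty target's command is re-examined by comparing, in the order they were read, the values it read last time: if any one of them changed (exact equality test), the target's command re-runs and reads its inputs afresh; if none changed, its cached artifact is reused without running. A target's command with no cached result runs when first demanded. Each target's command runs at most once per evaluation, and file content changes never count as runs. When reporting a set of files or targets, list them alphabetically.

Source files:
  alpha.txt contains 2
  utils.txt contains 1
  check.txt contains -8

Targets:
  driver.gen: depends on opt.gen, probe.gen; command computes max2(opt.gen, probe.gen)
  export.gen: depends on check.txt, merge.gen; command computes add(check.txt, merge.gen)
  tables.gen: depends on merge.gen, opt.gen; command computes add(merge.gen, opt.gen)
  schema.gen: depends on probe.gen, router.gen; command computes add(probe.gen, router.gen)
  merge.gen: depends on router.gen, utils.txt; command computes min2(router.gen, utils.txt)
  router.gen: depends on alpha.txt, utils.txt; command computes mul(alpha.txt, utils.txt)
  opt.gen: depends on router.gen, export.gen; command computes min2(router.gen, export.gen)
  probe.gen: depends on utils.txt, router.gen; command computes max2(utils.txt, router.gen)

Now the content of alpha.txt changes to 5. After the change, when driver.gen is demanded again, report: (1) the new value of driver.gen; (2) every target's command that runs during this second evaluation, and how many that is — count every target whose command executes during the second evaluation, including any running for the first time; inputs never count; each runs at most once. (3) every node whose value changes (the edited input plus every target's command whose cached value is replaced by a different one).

First evaluation (everything demanded from the output):
  router.gen = mul(2, 1) = 2
  merge.gen = min2(2, 1) = 1
  export.gen = add(-8, 1) = -7
  opt.gen = min2(2, -7) = -7
  probe.gen = max2(1, 2) = 2
  driver.gen = max2(-7, 2) = 2

Propagation after the edit:
  router.gen: runs — alpha.txt 2->5; result 5.
  merge.gen: runs — router.gen 2->5; result 1 (same value as before).
  export.gen: checked — values it read are unchanged (check.txt unchanged, merge.gen unchanged); reused cached -7 without running.
  opt.gen: runs — router.gen 2->5; result -7 (same value as before).
  probe.gen: runs — router.gen 2->5; result 5.
  driver.gen: runs — probe.gen 2->5; result 5.

Key observation: the cutoff stops propagation at export.gen — its inputs' values are unchanged, so it reuses its cache.

New value of driver.gen: 5.
Target commands that run: driver.gen, merge.gen, opt.gen, probe.gen, router.gen — 5 in total.
Values that change: alpha.txt, driver.gen, probe.gen, router.gen.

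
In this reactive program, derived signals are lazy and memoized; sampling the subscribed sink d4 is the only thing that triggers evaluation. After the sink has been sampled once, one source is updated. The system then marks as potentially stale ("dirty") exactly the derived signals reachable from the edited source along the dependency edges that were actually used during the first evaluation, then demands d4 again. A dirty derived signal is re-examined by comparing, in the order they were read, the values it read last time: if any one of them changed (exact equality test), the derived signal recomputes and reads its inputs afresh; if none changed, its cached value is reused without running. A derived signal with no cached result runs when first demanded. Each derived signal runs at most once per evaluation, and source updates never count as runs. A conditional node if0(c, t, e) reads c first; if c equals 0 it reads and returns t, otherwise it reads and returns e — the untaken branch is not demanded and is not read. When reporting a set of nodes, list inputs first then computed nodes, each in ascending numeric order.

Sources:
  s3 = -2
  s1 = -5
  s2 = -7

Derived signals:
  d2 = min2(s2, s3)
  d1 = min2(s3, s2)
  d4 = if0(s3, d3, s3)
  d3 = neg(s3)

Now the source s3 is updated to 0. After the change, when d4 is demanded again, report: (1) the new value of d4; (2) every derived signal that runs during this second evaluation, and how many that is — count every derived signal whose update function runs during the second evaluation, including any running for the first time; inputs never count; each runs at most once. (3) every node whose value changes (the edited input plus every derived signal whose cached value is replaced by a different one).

First demand of the output computes:
  d4 = if0(s3=-2 -> else branch s3) = -2

After the edit, cleaning proceeds:
  d3: had never run; runs now, result 0.
  d4: a read changed (s3 -2->0; s3 -2->0) — executes, giving 0.

Note the branch switch — d3 had no cache and runs now for the first time.

Demanding d4 again yields 0.
2 derived signals run: d3, d4.
The nodes whose values change: s3, d4.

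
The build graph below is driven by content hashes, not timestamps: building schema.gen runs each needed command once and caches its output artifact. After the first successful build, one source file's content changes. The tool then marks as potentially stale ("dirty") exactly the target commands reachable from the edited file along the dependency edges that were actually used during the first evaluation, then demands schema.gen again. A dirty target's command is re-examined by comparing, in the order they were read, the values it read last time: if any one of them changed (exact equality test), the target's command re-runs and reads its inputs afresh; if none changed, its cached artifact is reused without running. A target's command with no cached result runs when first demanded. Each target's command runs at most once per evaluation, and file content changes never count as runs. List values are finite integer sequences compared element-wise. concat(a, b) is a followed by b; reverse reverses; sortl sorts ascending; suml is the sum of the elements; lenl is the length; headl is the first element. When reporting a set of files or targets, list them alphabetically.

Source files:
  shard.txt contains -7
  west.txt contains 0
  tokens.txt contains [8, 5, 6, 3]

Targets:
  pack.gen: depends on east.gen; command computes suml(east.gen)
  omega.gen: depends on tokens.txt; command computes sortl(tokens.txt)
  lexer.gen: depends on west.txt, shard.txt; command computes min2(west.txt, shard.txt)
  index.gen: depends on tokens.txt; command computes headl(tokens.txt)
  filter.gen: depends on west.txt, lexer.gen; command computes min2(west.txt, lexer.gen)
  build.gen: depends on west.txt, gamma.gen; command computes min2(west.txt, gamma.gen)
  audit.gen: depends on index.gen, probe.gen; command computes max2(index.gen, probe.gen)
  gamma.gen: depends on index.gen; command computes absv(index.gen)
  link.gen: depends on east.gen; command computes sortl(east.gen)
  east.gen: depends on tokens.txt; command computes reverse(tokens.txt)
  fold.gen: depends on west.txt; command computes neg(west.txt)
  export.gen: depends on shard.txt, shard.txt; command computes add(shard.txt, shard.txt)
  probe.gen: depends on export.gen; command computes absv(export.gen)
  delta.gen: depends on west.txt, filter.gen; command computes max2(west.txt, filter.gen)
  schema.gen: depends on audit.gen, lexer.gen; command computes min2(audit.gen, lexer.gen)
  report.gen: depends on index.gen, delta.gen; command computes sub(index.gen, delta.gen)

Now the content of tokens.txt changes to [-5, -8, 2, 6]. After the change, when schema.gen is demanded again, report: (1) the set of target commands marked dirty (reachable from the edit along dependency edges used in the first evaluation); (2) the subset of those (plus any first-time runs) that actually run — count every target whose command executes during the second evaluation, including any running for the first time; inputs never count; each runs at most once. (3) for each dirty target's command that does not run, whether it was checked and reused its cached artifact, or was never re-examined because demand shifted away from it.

Dirty set: audit.gen, index.gen, schema.gen.
Run set: audit.gen, index.gen (2 run).
Re-examined without running (cache reused): schema.gen.
The important point: audit.gen recomputes to an identical value, and the output ends up unchanged.

Initial pass — values computed on the first demand:
  export.gen = add(-7, -7) = -14
  index.gen = headl([8, 5, 6, 3]) = 8
  lexer.gen = min2(0, -7) = -7
  probe.gen = absv(-14) = 14
  audit.gen = max2(8, 14) = 14
  schema.gen = min2(14, -7) = -7

Second demand — change propagation:
  index.gen: re-runs because tokens.txt [8, 5, 6, 3]->[-5, -8, 2, 6]; new result -5.
  audit.gen: re-runs because index.gen 8->-5; new result 14 (unchanged).
  schema.gen: re-examined; everything it read last time is the same (audit.gen unchanged, lexer.gen unchanged) — cache -7 kept, no run.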